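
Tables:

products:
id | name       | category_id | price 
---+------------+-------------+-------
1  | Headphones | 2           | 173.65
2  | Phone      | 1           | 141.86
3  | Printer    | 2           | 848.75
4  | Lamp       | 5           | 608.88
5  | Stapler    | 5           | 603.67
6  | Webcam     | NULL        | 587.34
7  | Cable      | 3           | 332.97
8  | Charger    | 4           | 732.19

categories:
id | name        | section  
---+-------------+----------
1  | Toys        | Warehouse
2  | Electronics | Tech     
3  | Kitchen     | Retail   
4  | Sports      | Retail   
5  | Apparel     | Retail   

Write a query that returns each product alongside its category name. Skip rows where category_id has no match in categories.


INNER JOIN keeps only products rows whose category_id matches an id in categories. Walk through each product:
  - product 1 (Headphones): category_id=2 -> matches Electronics
  - product 2 (Phone): category_id=1 -> matches Toys
  - product 3 (Printer): category_id=2 -> matches Electronics
  - product 4 (Lamp): category_id=5 -> matches Apparel
  - product 5 (Stapler): category_id=5 -> matches Apparel
  - product 6 (Webcam): category_id=NULL, no match -> dropped
  - product 7 (Cable): category_id=3 -> matches Kitchen
  - product 8 (Charger): category_id=4 -> matches Sports
So 1 of 8 rows is dropped.

SQL:
SELECT a.name, b.name AS category
FROM products a
INNER JOIN categories b ON a.category_id = b.id

Result:
name       | category   
-----------+------------
Headphones | Electronics
Phone      | Toys       
Printer    | Electronics
Lamp       | Apparel    
Stapler    | Apparel    
Cable      | Kitchen    
Charger    | Sports     


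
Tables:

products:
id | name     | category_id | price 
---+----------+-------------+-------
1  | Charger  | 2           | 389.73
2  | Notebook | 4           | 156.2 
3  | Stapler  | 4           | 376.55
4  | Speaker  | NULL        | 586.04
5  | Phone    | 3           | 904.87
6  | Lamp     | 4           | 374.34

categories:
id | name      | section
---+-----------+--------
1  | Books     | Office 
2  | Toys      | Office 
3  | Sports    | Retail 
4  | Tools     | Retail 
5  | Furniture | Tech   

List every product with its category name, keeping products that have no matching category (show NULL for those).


LEFT JOIN keeps every row from products (the left table); where category_id has no match in categories, the category columns become NULL. Walk through each product:
  - product 1 (Charger): category_id=2 -> matches Toys
  - product 2 (Notebook): category_id=4 -> matches Tools
  - product 3 (Stapler): category_id=4 -> matches Tools
  - product 4 (Speaker): category_id=NULL, no match -> kept with NULL
  - product 5 (Phone): category_id=3 -> matches Sports
  - product 6 (Lamp): category_id=4 -> matches Tools
All 6 rows appear; 1 has NULL category.

SQL:
SELECT a.name, b.name AS category
FROM products a
LEFT JOIN categories b ON a.category_id = b.id

Result:
name     | category
---------+---------
Charger  | Toys    
Notebook | Tools   
Stapler  | Tools   
Speaker  | NULL    
Phone    | Sports  
Lamp     | Tools   


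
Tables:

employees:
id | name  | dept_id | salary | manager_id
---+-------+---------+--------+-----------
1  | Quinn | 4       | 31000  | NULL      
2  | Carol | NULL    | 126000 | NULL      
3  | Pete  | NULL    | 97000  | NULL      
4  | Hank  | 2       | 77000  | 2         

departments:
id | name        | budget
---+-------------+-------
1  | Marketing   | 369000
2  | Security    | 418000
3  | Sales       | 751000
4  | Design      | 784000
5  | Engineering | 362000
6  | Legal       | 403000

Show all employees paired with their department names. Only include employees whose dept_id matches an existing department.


INNER JOIN keeps only employees rows whose dept_id matches an id in departments. Walk through each employee:
  - employee 1 (Quinn): dept_id=4 -> matches Design
  - employee 2 (Carol): dept_id=NULL, no match -> dropped
  - employee 3 (Pete): dept_id=NULL, no match -> dropped
  - employee 4 (Hank): dept_id=2 -> matches Security
So 2 of 4 rows are dropped.

SQL:
SELECT a.name, b.name AS department
FROM employees a
INNER JOIN departments b ON a.dept_id = b.id

Result:
name  | department
------+-----------
Quinn | Design    
Hank  | Security  


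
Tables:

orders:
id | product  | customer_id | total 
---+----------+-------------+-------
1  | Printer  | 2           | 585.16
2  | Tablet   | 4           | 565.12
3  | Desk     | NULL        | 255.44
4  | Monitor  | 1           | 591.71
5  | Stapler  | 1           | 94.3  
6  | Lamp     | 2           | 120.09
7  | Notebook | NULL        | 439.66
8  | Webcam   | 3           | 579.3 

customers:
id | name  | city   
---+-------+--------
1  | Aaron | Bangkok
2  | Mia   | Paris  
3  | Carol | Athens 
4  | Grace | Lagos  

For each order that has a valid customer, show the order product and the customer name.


INNER JOIN keeps only orders rows whose customer_id matches an id in customers. Walk through each order:
  - order 1 (Printer): customer_id=2 -> matches Mia
  - order 2 (Tablet): customer_id=4 -> matches Grace
  - order 3 (Desk): customer_id=NULL, no match -> dropped
  - order 4 (Monitor): customer_id=1 -> matches Aaron
  - order 5 (Stapler): customer_id=1 -> matches Aaron
  - order 6 (Lamp): customer_id=2 -> matches Mia
  - order 7 (Notebook): customer_id=NULL, no match -> dropped
  - order 8 (Webcam): customer_id=3 -> matches Carol
So 2 of 8 rows are dropped.

SQL:
SELECT a.product, b.name AS customer
FROM orders a
INNER JOIN customers b ON a.customer_id = b.id

Result:
product | customer
--------+---------
Printer | Mia     
Tablet  | Grace   
Monitor | Aaron   
Stapler | Aaron   
Lamp    | Mia     
Webcam  | Carol   


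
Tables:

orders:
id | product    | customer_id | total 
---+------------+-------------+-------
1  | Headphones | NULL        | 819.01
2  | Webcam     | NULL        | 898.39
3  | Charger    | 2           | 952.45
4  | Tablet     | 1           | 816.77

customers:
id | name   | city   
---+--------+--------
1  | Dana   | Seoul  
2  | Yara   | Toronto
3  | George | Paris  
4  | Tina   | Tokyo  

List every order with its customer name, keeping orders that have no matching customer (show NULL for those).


LEFT JOIN keeps every row from orders (the left table); where customer_id has no match in customers, the customer columns become NULL. Walk through each order:
  - order 1 (Headphones): customer_id=NULL, no match -> kept with NULL
  - order 2 (Webcam): customer_id=NULL, no match -> kept with NULL
  - order 3 (Charger): customer_id=2 -> matches Yara
  - order 4 (Tablet): customer_id=1 -> matches Dana
All 4 rows appear; 2 have NULL customer.

SQL:
SELECT a.product, b.name AS customer
FROM orders a
LEFT JOIN customers b ON a.customer_id = b.id

Result:
product    | customer
-----------+---------
Headphones | NULL    
Webcam     | NULL    
Charger    | Yara    
Tablet     | Dana    


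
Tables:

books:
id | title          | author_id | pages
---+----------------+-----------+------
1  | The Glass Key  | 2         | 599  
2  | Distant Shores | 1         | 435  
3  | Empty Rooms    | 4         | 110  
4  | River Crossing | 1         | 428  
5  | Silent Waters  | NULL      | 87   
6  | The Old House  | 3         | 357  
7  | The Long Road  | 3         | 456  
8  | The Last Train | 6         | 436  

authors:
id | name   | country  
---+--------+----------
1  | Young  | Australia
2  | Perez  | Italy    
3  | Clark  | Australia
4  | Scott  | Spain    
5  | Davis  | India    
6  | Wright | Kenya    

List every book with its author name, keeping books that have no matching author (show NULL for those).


LEFT JOIN keeps every row from books (the left table); where author_id has no match in authors, the author columns become NULL. Walk through each book:
  - book 1 (The Glass Key): author_id=2 -> matches Perez
  - book 2 (Distant Shores): author_id=1 -> matches Young
  - book 3 (Empty Rooms): author_id=4 -> matches Scott
  - book 4 (River Crossing): author_id=1 -> matches Young
  - book 5 (Silent Waters): author_id=NULL, no match -> kept with NULL
  - book 6 (The Old House): author_id=3 -> matches Clark
  - book 7 (The Long Road): author_id=3 -> matches Clark
  - book 8 (The Last Train): author_id=6 -> matches Wright
All 8 rows appear; 1 has NULL author.

SQL:
SELECT a.title, b.name AS author
FROM books a
LEFT JOIN authors b ON a.author_id = b.id

Result:
title          | author
---------------+-------
The Glass Key  | Perez 
Distant Shores | Young 
Empty Rooms    | Scott 
River Crossing | Young 
Silent Waters  | NULL  
The Old House  | Clark 
The Long Road  | Clark 
The Last Train | Wright


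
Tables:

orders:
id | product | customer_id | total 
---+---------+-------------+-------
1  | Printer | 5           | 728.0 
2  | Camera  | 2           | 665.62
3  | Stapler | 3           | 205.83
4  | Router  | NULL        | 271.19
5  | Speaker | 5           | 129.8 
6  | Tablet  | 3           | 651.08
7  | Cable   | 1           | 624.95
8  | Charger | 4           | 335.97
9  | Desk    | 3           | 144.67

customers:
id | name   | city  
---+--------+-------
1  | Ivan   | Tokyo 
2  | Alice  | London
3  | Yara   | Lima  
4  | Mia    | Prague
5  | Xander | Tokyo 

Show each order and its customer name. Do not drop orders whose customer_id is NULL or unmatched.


LEFT JOIN keeps every row from orders (the left table); where customer_id has no match in customers, the customer columns become NULL. Walk through each order:
  - order 1 (Printer): customer_id=5 -> matches Xander
  - order 2 (Camera): customer_id=2 -> matches Alice
  - order 3 (Stapler): customer_id=3 -> matches Yara
  - order 4 (Router): customer_id=NULL, no match -> kept with NULL
  - order 5 (Speaker): customer_id=5 -> matches Xander
  - order 6 (Tablet): customer_id=3 -> matches Yara
  - order 7 (Cable): customer_id=1 -> matches Ivan
  - order 8 (Charger): customer_id=4 -> matches Mia
  - order 9 (Desk): customer_id=3 -> matches Yara
All 9 rows appear; 1 has NULL customer.

SQL:
SELECT a.product, b.name AS customer
FROM orders a
LEFT JOIN customers b ON a.customer_id = b.id

Result:
product | customer
--------+---------
Printer | Xander  
Camera  | Alice   
Stapler | Yara    
Router  | NULL    
Speaker | Xander  
Tablet  | Yara    
Cable   | Ivan    
Charger | Mia     
Desk    | Yara    


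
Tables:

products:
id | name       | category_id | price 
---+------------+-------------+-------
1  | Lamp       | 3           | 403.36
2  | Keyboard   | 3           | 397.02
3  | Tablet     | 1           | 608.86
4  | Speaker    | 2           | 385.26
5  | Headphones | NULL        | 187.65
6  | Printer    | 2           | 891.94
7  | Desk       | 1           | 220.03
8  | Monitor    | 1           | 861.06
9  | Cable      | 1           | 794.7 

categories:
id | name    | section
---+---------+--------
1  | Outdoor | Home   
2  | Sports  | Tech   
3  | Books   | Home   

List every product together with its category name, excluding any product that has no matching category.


INNER JOIN keeps only products rows whose category_id matches an id in categories. Walk through each product:
  - product 1 (Lamp): category_id=3 -> matches Books
  - product 2 (Keyboard): category_id=3 -> matches Books
  - product 3 (Tablet): category_id=1 -> matches Outdoor
  - product 4 (Speaker): category_id=2 -> matches Sports
  - product 5 (Headphones): category_id=NULL, no match -> dropped
  - product 6 (Printer): category_id=2 -> matches Sports
  - product 7 (Desk): category_id=1 -> matches Outdoor
  - product 8 (Monitor): category_id=1 -> matches Outdoor
  - product 9 (Cable): category_id=1 -> matches Outdoor
So 1 of 9 rows is dropped.

SQL:
SELECT a.name, b.name AS category
FROM products a
INNER JOIN categories b ON a.category_id = b.id

Result:
name     | category
---------+---------
Lamp     | Books   
Keyboard | Books   
Tablet   | Outdoor 
Speaker  | Sports  
Printer  | Sports  
Desk     | Outdoor 
Monitor  | Outdoor 
Cable    | Outdoor 


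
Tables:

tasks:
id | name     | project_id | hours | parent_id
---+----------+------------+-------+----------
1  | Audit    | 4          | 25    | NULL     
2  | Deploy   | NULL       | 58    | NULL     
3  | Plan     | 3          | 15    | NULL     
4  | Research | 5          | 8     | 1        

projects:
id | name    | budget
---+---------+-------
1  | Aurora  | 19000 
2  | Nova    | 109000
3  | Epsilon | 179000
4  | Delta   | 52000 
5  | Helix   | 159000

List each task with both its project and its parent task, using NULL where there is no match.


Two LEFT JOINs from the same base table tasks: one to projects via project_id, one to tasks itself via parent_id. Both are LEFT so every task is preserved.
Match against projects:
  - task 1 (Audit): project_id=4 -> matches Delta
  - task 2 (Deploy): project_id=NULL, no match -> kept with NULL
  - task 3 (Plan): project_id=3 -> matches Epsilon
  - task 4 (Research): project_id=5 -> matches Helix
Match against tasks (self):
  - task 1 (Audit): parent_id=NULL -> NULL
  - task 2 (Deploy): parent_id=NULL -> NULL
  - task 3 (Plan): parent_id=NULL -> NULL
  - task 4 (Research): parent_id=1 -> Audit

SQL:
SELECT a.name, b.name AS project, c.name AS parent
FROM tasks a
LEFT JOIN projects b ON a.project_id = b.id
LEFT JOIN tasks c ON a.parent_id = c.id

Result:
name     | project | parent
---------+---------+-------
Audit    | Delta   | NULL  
Deploy   | NULL    | NULL  
Plan     | Epsilon | NULL  
Research | Helix   | Audit 


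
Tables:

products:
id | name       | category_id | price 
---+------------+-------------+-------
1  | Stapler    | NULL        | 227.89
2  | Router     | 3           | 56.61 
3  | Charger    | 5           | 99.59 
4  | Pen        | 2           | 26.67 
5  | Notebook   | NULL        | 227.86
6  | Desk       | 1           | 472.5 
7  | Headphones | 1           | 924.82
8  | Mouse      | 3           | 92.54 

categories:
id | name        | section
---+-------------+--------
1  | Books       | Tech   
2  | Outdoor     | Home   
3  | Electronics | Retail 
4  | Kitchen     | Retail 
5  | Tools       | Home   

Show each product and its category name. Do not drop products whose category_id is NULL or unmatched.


LEFT JOIN keeps every row from products (the left table); where category_id has no match in categories, the category columns become NULL. Walk through each product:
  - product 1 (Stapler): category_id=NULL, no match -> kept with NULL
  - product 2 (Router): category_id=3 -> matches Electronics
  - product 3 (Charger): category_id=5 -> matches Tools
  - product 4 (Pen): category_id=2 -> matches Outdoor
  - product 5 (Notebook): category_id=NULL, no match -> kept with NULL
  - product 6 (Desk): category_id=1 -> matches Books
  - product 7 (Headphones): category_id=1 -> matches Books
  - product 8 (Mouse): category_id=3 -> matches Electronics
All 8 rows appear; 2 have NULL category.

SQL:
SELECT a.name, b.name AS category
FROM products a
LEFT JOIN categories b ON a.category_id = b.id

Result:
name       | category   
-----------+------------
Stapler    | NULL       
Router     | Electronics
Charger    | Tools      
Pen        | Outdoor    
Notebook   | NULL       
Desk       | Books      
Headphones | Books      
Mouse      | Electronics


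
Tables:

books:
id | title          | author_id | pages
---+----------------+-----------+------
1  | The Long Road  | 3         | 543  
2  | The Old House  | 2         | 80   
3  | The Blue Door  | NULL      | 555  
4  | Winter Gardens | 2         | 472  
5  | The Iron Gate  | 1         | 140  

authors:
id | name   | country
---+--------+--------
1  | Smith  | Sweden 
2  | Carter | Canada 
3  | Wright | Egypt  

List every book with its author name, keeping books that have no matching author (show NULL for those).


LEFT JOIN keeps every row from books (the left table); where author_id has no match in authors, the author columns become NULL. Walk through each book:
  - book 1 (The Long Road): author_id=3 -> matches Wright
  - book 2 (The Old House): author_id=2 -> matches Carter
  - book 3 (The Blue Door): author_id=NULL, no match -> kept with NULL
  - book 4 (Winter Gardens): author_id=2 -> matches Carter
  - book 5 (The Iron Gate): author_id=1 -> matches Smith
All 5 rows appear; 1 has NULL author.

SQL:
SELECT a.title, b.name AS author
FROM books a
LEFT JOIN authors b ON a.author_id = b.id

Result:
title          | author
---------------+-------
The Long Road  | Wright
The Old House  | Carter
The Blue Door  | NULL  
Winter Gardens | Carter
The Iron Gate  | Smith 


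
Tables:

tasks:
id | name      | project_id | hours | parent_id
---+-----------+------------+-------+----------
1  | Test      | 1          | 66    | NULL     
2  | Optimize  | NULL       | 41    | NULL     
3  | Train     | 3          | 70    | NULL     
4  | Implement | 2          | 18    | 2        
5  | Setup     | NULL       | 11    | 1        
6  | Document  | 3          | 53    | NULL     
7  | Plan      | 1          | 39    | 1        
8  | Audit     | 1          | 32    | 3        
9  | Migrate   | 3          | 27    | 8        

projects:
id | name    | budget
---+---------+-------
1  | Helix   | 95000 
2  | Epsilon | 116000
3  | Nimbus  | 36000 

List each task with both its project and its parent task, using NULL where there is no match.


Two LEFT JOINs from the same base table tasks: one to projects via project_id, one to tasks itself via parent_id. Both are LEFT so every task is preserved.
Match against projects:
  - task 1 (Test): project_id=1 -> matches Helix
  - task 2 (Optimize): project_id=NULL, no match -> kept with NULL
  - task 3 (Train): project_id=3 -> matches Nimbus
  - task 4 (Implement): project_id=2 -> matches Epsilon
  - task 5 (Setup): project_id=NULL, no match -> kept with NULL
  - task 6 (Document): project_id=3 -> matches Nimbus
  - task 7 (Plan): project_id=1 -> matches Helix
  - task 8 (Audit): project_id=1 -> matches Helix
  - task 9 (Migrate): project_id=3 -> matches Nimbus
Match against tasks (self):
  - task 1 (Test): parent_id=NULL -> NULL
  - task 2 (Optimize): parent_id=NULL -> NULL
  - task 3 (Train): parent_id=NULL -> NULL
  - task 4 (Implement): parent_id=2 -> Optimize
  - task 5 (Setup): parent_id=1 -> Test
  - task 6 (Document): parent_id=NULL -> NULL
  - task 7 (Plan): parent_id=1 -> Test
  - task 8 (Audit): parent_id=3 -> Train
  - task 9 (Migrate): parent_id=8 -> Audit

SQL:
SELECT a.name, b.name AS project, c.name AS parent
FROM tasks a
LEFT JOIN projects b ON a.project_id = b.id
LEFT JOIN tasks c ON a.parent_id = c.id

Result:
name      | project | parent  
----------+---------+---------
Test      | Helix   | NULL    
Optimize  | NULL    | NULL    
Train     | Nimbus  | NULL    
Implement | Epsilon | Optimize
Setup     | NULL    | Test    
Document  | Nimbus  | NULL    
Plan      | Helix   | Test    
Audit     | Helix   | Train   
Migrate   | Nimbus  | Audit   


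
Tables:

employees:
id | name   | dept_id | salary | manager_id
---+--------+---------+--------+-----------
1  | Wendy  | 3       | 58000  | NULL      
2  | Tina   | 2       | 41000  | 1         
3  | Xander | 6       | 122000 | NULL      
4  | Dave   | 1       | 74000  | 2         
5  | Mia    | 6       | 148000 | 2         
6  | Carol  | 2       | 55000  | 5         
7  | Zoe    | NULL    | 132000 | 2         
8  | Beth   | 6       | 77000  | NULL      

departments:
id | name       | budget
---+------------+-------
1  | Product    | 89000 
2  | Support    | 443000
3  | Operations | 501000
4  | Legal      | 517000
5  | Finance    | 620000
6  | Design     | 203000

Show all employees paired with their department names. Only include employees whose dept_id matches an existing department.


INNER JOIN keeps only employees rows whose dept_id matches an id in departments. Walk through each employee:
  - employee 1 (Wendy): dept_id=3 -> matches Operations
  - employee 2 (Tina): dept_id=2 -> matches Support
  - employee 3 (Xander): dept_id=6 -> matches Design
  - employee 4 (Dave): dept_id=1 -> matches Product
  - employee 5 (Mia): dept_id=6 -> matches Design
  - employee 6 (Carol): dept_id=2 -> matches Support
  - employee 7 (Zoe): dept_id=NULL, no match -> dropped
  - employee 8 (Beth): dept_id=6 -> matches Design
So 1 of 8 rows is dropped.

SQL:
SELECT a.name, b.name AS department
FROM employees a
INNER JOIN departments b ON a.dept_id = b.id

Result:
name   | department
-------+-----------
Wendy  | Operations
Tina   | Support   
Xander | Design    
Dave   | Product   
Mia    | Design    
Carol  | Support   
Beth   | Design    


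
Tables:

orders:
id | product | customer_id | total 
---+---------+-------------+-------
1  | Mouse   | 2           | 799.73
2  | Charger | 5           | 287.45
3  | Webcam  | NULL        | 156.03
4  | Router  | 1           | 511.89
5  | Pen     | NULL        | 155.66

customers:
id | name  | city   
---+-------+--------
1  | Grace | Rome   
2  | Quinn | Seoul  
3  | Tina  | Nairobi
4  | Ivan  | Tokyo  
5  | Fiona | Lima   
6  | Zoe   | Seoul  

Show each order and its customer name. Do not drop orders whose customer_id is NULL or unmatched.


LEFT JOIN keeps every row from orders (the left table); where customer_id has no match in customers, the customer columns become NULL. Walk through each order:
  - order 1 (Mouse): customer_id=2 -> matches Quinn
  - order 2 (Charger): customer_id=5 -> matches Fiona
  - order 3 (Webcam): customer_id=NULL, no match -> kept with NULL
  - order 4 (Router): customer_id=1 -> matches Grace
  - order 5 (Pen): customer_id=NULL, no match -> kept with NULL
All 5 rows appear; 2 have NULL customer.

SQL:
SELECT a.product, b.name AS customer
FROM orders a
LEFT JOIN customers b ON a.customer_id = b.id

Result:
product | customer
--------+---------
Mouse   | Quinn   
Charger | Fiona   
Webcam  | NULL    
Router  | Grace   
Pen     | NULL    


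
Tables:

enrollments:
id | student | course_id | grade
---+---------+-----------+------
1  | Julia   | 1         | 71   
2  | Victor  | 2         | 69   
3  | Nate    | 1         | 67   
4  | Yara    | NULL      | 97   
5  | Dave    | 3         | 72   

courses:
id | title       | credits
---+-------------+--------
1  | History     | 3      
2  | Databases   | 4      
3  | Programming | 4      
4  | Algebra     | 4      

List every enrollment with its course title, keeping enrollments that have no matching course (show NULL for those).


LEFT JOIN keeps every row from enrollments (the left table); where course_id has no match in courses, the course columns become NULL. Walk through each enrollment:
  - enrollment 1 (Julia): course_id=1 -> matches History
  - enrollment 2 (Victor): course_id=2 -> matches Databases
  - enrollment 3 (Nate): course_id=1 -> matches History
  - enrollment 4 (Yara): course_id=NULL, no match -> kept with NULL
  - enrollment 5 (Dave): course_id=3 -> matches Programming
All 5 rows appear; 1 has NULL course.

SQL:
SELECT a.student, b.title AS course
FROM enrollments a
LEFT JOIN courses b ON a.course_id = b.id

Result:
student | course     
--------+------------
Julia   | History    
Victor  | Databases  
Nate    | History    
Yara    | NULL       
Dave    | Programming


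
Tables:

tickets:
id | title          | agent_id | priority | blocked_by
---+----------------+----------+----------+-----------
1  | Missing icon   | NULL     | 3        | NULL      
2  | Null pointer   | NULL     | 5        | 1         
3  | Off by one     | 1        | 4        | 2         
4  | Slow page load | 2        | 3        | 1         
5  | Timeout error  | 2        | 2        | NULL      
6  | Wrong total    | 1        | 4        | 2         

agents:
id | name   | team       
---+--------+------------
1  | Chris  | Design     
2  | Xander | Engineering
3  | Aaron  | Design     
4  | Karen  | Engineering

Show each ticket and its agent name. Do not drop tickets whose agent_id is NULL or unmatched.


LEFT JOIN keeps every row from tickets (the left table); where agent_id has no match in agents, the agent columns become NULL. Walk through each ticket:
  - ticket 1 (Missing icon): agent_id=NULL, no match -> kept with NULL
  - ticket 2 (Null pointer): agent_id=NULL, no match -> kept with NULL
  - ticket 3 (Off by one): agent_id=1 -> matches Chris
  - ticket 4 (Slow page load): agent_id=2 -> matches Xander
  - ticket 5 (Timeout error): agent_id=2 -> matches Xander
  - ticket 6 (Wrong total): agent_id=1 -> matches Chris
All 6 rows appear; 2 have NULL agent.

SQL:
SELECT a.title, b.name AS agent
FROM tickets a
LEFT JOIN agents b ON a.agent_id = b.id

Result:
title          | agent 
---------------+-------
Missing icon   | NULL  
Null pointer   | NULL  
Off by one     | Chris 
Slow page load | Xander
Timeout error  | Xander
Wrong total    | Chris 


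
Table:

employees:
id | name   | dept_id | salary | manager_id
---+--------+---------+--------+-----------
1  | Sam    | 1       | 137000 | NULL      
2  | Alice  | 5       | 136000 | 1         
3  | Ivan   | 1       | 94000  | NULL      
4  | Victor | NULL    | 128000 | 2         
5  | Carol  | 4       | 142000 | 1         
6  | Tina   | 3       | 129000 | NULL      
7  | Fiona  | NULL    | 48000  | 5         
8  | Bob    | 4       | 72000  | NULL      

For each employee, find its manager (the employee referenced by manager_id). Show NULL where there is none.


This is a self-join: employees is joined to a second copy of itself, matching each row's manager_id to another row's id. Use LEFT JOIN so rows with manager_id=NULL are kept.
  - employee 1 (Sam): manager_id=NULL -> NULL
  - employee 2 (Alice): manager_id=1 -> Sam
  - employee 3 (Ivan): manager_id=NULL -> NULL
  - employee 4 (Victor): manager_id=2 -> Alice
  - employee 5 (Carol): manager_id=1 -> Sam
  - employee 6 (Tina): manager_id=NULL -> NULL
  - employee 7 (Fiona): manager_id=5 -> Carol
  - employee 8 (Bob): manager_id=NULL -> NULL

SQL:
SELECT a.name AS item, b.name AS manager
FROM employees a
LEFT JOIN employees b ON a.manager_id = b.id

Result:
item   | manager
-------+--------
Sam    | NULL   
Alice  | Sam    
Ivan   | NULL   
Victor | Alice  
Carol  | Sam    
Tina   | NULL   
Fiona  | Carol  
Bob    | NULL   


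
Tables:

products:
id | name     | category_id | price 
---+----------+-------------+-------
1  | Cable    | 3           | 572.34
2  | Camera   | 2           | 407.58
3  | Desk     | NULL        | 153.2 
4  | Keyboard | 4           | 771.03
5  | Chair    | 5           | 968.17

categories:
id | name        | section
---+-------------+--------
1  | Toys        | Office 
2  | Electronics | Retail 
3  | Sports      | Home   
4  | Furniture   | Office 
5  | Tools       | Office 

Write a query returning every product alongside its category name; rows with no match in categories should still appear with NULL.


LEFT JOIN keeps every row from products (the left table); where category_id has no match in categories, the category columns become NULL. Walk through each product:
  - product 1 (Cable): category_id=3 -> matches Sports
  - product 2 (Camera): category_id=2 -> matches Electronics
  - product 3 (Desk): category_id=NULL, no match -> kept with NULL
  - product 4 (Keyboard): category_id=4 -> matches Furniture
  - product 5 (Chair): category_id=5 -> matches Tools
All 5 rows appear; 1 has NULL category.

SQL:
SELECT a.name, b.name AS category
FROM products a
LEFT JOIN categories b ON a.category_id = b.id

Result:
name     | category   
---------+------------
Cable    | Sports     
Camera   | Electronics
Desk     | NULL       
Keyboard | Furniture  
Chair    | Tools      


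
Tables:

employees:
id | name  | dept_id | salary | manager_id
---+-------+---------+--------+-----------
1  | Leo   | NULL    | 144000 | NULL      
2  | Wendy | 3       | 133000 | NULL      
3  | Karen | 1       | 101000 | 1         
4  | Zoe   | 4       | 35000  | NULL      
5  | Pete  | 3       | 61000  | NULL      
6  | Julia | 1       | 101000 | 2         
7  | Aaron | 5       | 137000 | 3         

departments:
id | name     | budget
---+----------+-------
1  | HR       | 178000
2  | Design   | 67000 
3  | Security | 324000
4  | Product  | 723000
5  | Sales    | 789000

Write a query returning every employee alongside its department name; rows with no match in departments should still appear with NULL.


LEFT JOIN keeps every row from employees (the left table); where dept_id has no match in departments, the department columns become NULL. Walk through each employee:
  - employee 1 (Leo): dept_id=NULL, no match -> kept with NULL
  - employee 2 (Wendy): dept_id=3 -> matches Security
  - employee 3 (Karen): dept_id=1 -> matches HR
  - employee 4 (Zoe): dept_id=4 -> matches Product
  - employee 5 (Pete): dept_id=3 -> matches Security
  - employee 6 (Julia): dept_id=1 -> matches HR
  - employee 7 (Aaron): dept_id=5 -> matches Sales
All 7 rows appear; 1 has NULL department.

SQL:
SELECT a.name, b.name AS department
FROM employees a
LEFT JOIN departments b ON a.dept_id = b.id

Result:
name  | department
------+-----------
Leo   | NULL      
Wendy | Security  
Karen | HR        
Zoe   | Product   
Pete  | Security  
Julia | HR        
Aaron | Sales     


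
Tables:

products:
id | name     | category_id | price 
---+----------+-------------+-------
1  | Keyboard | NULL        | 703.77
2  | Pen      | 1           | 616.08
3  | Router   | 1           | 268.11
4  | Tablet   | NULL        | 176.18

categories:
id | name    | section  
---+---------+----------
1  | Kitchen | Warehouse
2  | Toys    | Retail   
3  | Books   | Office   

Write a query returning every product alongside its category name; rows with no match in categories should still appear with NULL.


LEFT JOIN keeps every row from products (the left table); where category_id has no match in categories, the category columns become NULL. Walk through each product:
  - product 1 (Keyboard): category_id=NULL, no match -> kept with NULL
  - product 2 (Pen): category_id=1 -> matches Kitchen
  - product 3 (Router): category_id=1 -> matches Kitchen
  - product 4 (Tablet): category_id=NULL, no match -> kept with NULL
All 4 rows appear; 2 have NULL category.

SQL:
SELECT a.name, b.name AS category
FROM products a
LEFT JOIN categories b ON a.category_id = b.id

Result:
name     | category
---------+---------
Keyboard | NULL    
Pen      | Kitchen 
Router   | Kitchen 
Tablet   | NULL    


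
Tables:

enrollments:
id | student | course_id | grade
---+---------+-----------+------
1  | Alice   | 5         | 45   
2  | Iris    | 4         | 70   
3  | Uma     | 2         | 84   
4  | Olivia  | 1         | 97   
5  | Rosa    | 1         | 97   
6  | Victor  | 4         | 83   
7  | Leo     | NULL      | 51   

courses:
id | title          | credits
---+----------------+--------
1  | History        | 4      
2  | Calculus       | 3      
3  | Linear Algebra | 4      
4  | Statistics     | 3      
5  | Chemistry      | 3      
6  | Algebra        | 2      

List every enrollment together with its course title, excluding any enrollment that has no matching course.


INNER JOIN keeps only enrollments rows whose course_id matches an id in courses. Walk through each enrollment:
  - enrollment 1 (Alice): course_id=5 -> matches Chemistry
  - enrollment 2 (Iris): course_id=4 -> matches Statistics
  - enrollment 3 (Uma): course_id=2 -> matches Calculus
  - enrollment 4 (Olivia): course_id=1 -> matches History
  - enrollment 5 (Rosa): course_id=1 -> matches History
  - enrollment 6 (Victor): course_id=4 -> matches Statistics
  - enrollment 7 (Leo): course_id=NULL, no match -> dropped
So 1 of 7 rows is dropped.

SQL:
SELECT a.student, b.title AS course
FROM enrollments a
INNER JOIN courses b ON a.course_id = b.id

Result:
student | course    
--------+-----------
Alice   | Chemistry 
Iris    | Statistics
Uma     | Calculus  
Olivia  | History   
Rosa    | History   
Victor  | Statistics


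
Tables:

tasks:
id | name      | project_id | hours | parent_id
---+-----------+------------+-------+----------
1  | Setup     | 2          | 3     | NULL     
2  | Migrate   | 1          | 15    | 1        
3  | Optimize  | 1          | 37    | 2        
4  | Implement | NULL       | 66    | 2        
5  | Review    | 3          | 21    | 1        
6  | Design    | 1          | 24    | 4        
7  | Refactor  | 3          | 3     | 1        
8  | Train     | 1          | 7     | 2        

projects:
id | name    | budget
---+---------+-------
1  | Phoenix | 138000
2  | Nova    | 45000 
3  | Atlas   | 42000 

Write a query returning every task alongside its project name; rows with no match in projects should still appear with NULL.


LEFT JOIN keeps every row from tasks (the left table); where project_id has no match in projects, the project columns become NULL. Walk through each task:
  - task 1 (Setup): project_id=2 -> matches Nova
  - task 2 (Migrate): project_id=1 -> matches Phoenix
  - task 3 (Optimize): project_id=1 -> matches Phoenix
  - task 4 (Implement): project_id=NULL, no match -> kept with NULL
  - task 5 (Review): project_id=3 -> matches Atlas
  - task 6 (Design): project_id=1 -> matches Phoenix
  - task 7 (Refactor): project_id=3 -> matches Atlas
  - task 8 (Train): project_id=1 -> matches Phoenix
All 8 rows appear; 1 has NULL project.

SQL:
SELECT a.name, b.name AS project
FROM tasks a
LEFT JOIN projects b ON a.project_id = b.id

Result:
name      | project
----------+--------
Setup     | Nova   
Migrate   | Phoenix
Optimize  | Phoenix
Implement | NULL   
Review    | Atlas  
Design    | Phoenix
Refactor  | Atlas  
Train     | Phoenix


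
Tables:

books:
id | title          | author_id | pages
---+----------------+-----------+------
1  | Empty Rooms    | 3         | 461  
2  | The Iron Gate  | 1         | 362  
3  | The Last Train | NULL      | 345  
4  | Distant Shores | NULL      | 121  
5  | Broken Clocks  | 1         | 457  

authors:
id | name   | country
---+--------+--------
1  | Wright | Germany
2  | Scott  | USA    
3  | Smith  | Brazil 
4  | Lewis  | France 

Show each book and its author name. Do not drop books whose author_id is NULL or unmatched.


LEFT JOIN keeps every row from books (the left table); where author_id has no match in authors, the author columns become NULL. Walk through each book:
  - book 1 (Empty Rooms): author_id=3 -> matches Smith
  - book 2 (The Iron Gate): author_id=1 -> matches Wright
  - book 3 (The Last Train): author_id=NULL, no match -> kept with NULL
  - book 4 (Distant Shores): author_id=NULL, no match -> kept with NULL
  - book 5 (Broken Clocks): author_id=1 -> matches Wright
All 5 rows appear; 2 have NULL author.

SQL:
SELECT a.title, b.name AS author
FROM books a
LEFT JOIN authors b ON a.author_id = b.id

Result:
title          | author
---------------+-------
Empty Rooms    | Smith 
The Iron Gate  | Wright
The Last Train | NULL  
Distant Shores | NULL  
Broken Clocks  | Wright


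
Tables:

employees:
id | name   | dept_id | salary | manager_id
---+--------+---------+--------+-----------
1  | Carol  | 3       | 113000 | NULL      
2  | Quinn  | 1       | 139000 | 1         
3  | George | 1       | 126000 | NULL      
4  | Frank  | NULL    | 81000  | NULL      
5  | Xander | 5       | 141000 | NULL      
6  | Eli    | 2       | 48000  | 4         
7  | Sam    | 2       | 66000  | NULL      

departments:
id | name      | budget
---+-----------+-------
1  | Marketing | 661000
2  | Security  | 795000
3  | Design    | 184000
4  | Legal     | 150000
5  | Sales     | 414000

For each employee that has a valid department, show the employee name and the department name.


INNER JOIN keeps only employees rows whose dept_id matches an id in departments. Walk through each employee:
  - employee 1 (Carol): dept_id=3 -> matches Design
  - employee 2 (Quinn): dept_id=1 -> matches Marketing
  - employee 3 (George): dept_id=1 -> matches Marketing
  - employee 4 (Frank): dept_id=NULL, no match -> dropped
  - employee 5 (Xander): dept_id=5 -> matches Sales
  - employee 6 (Eli): dept_id=2 -> matches Security
  - employee 7 (Sam): dept_id=2 -> matches Security
So 1 of 7 rows is dropped.

SQL:
SELECT a.name, b.name AS department
FROM employees a
INNER JOIN departments b ON a.dept_id = b.id

Result:
name   | department
-------+-----------
Carol  | Design    
Quinn  | Marketing 
George | Marketing 
Xander | Sales     
Eli    | Security  
Sam    | Security  


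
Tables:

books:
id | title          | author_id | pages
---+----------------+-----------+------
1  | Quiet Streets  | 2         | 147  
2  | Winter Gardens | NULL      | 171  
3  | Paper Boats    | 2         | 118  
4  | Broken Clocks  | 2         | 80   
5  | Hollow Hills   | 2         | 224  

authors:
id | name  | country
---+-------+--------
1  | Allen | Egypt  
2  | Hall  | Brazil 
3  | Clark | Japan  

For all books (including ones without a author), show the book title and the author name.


LEFT JOIN keeps every row from books (the left table); where author_id has no match in authors, the author columns become NULL. Walk through each book:
  - book 1 (Quiet Streets): author_id=2 -> matches Hall
  - book 2 (Winter Gardens): author_id=NULL, no match -> kept with NULL
  - book 3 (Paper Boats): author_id=2 -> matches Hall
  - book 4 (Broken Clocks): author_id=2 -> matches Hall
  - book 5 (Hollow Hills): author_id=2 -> matches Hall
All 5 rows appear; 1 has NULL author.

SQL:
SELECT a.title, b.name AS author
FROM books a
LEFT JOIN authors b ON a.author_id = b.id

Result:
title          | author
---------------+-------
Quiet Streets  | Hall  
Winter Gardens | NULL  
Paper Boats    | Hall  
Broken Clocks  | Hall  
Hollow Hills   | Hall  


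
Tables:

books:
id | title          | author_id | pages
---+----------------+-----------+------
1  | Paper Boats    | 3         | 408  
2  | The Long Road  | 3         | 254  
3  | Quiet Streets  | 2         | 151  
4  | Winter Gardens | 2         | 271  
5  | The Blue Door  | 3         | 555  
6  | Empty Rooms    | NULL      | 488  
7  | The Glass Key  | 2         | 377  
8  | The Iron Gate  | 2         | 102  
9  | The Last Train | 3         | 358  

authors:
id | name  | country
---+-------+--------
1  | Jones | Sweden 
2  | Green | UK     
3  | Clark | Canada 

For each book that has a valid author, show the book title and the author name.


INNER JOIN keeps only books rows whose author_id matches an id in authors. Walk through each book:
  - book 1 (Paper Boats): author_id=3 -> matches Clark
  - book 2 (The Long Road): author_id=3 -> matches Clark
  - book 3 (Quiet Streets): author_id=2 -> matches Green
  - book 4 (Winter Gardens): author_id=2 -> matches Green
  - book 5 (The Blue Door): author_id=3 -> matches Clark
  - book 6 (Empty Rooms): author_id=NULL, no match -> dropped
  - book 7 (The Glass Key): author_id=2 -> matches Green
  - book 8 (The Iron Gate): author_id=2 -> matches Green
  - book 9 (The Last Train): author_id=3 -> matches Clark
So 1 of 9 rows is dropped.

SQL:
SELECT a.title, b.name AS author
FROM books a
INNER JOIN authors b ON a.author_id = b.id

Result:
title          | author
---------------+-------
Paper Boats    | Clark 
The Long Road  | Clark 
Quiet Streets  | Green 
Winter Gardens | Green 
The Blue Door  | Clark 
The Glass Key  | Green 
The Iron Gate  | Green 
The Last Train | Clark 


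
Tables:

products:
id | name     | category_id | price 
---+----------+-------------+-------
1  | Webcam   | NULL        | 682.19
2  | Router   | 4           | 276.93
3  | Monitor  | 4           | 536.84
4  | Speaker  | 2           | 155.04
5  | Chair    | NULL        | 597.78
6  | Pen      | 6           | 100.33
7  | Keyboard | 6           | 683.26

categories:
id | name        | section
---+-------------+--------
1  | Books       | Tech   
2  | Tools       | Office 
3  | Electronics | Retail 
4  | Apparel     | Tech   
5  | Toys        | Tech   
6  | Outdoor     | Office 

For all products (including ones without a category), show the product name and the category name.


LEFT JOIN keeps every row from products (the left table); where category_id has no match in categories, the category columns become NULL. Walk through each product:
  - product 1 (Webcam): category_id=NULL, no match -> kept with NULL
  - product 2 (Router): category_id=4 -> matches Apparel
  - product 3 (Monitor): category_id=4 -> matches Apparel
  - product 4 (Speaker): category_id=2 -> matches Tools
  - product 5 (Chair): category_id=NULL, no match -> kept with NULL
  - product 6 (Pen): category_id=6 -> matches Outdoor
  - product 7 (Keyboard): category_id=6 -> matches Outdoor
All 7 rows appear; 2 have NULL category.

SQL:
SELECT a.name, b.name AS category
FROM products a
LEFT JOIN categories b ON a.category_id = b.id

Result:
name     | category
---------+---------
Webcam   | NULL    
Router   | Apparel 
Monitor  | Apparel 
Speaker  | Tools   
Chair    | NULL    
Pen      | Outdoor 
Keyboard | Outdoor 
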